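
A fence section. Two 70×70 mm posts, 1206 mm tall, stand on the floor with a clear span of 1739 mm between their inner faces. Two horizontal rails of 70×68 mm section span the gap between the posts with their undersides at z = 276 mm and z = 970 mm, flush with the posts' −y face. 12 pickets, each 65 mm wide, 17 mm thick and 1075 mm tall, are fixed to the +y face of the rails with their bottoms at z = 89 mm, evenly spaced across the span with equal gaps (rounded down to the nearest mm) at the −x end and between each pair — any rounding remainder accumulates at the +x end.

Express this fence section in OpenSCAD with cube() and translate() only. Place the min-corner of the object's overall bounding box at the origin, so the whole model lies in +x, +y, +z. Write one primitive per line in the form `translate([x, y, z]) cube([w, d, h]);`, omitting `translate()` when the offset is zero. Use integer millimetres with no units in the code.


cube([70, 70, 1206]);
translate([1809, 0, 0]) cube([70, 70, 1206]);
translate([70, 0, 276]) cube([1739, 70, 68]);
translate([70, 0, 970]) cube([1739, 70, 68]);
translate([143, 70, 89]) cube([65, 17, 1075]);
translate([281, 70, 89]) cube([65, 17, 1075]);
translate([419, 70, 89]) cube([65, 17, 1075]);
translate([557, 70, 89]) cube([65, 17, 1075]);
translate([695, 70, 89]) cube([65, 17, 1075]);
translate([833, 70, 89]) cube([65, 17, 1075]);
translate([971, 70, 89]) cube([65, 17, 1075]);
translate([1109, 70, 89]) cube([65, 17, 1075]);
translate([1247, 70, 89]) cube([65, 17, 1075]);
translate([1385, 70, 89]) cube([65, 17, 1075]);
translate([1523, 70, 89]) cube([65, 17, 1075]);
translate([1661, 70, 89]) cube([65, 17, 1075]);


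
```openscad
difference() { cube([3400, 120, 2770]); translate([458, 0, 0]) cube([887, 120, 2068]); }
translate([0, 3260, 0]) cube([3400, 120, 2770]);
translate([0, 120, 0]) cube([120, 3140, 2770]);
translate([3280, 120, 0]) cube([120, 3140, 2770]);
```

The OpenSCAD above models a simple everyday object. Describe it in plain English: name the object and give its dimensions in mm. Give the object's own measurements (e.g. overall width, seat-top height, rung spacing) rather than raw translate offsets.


A single room: four walls, each 2770 mm tall and 120 mm thick, enclosing an outside footprint 3400×3380 mm (x × y), no floor or roof. The front and back walls (−y and +y sides) run the full x-width; the side walls fit between their inner faces. A door opening 887 mm wide and 2068 mm tall is cut through the front wall from the floor up, its −x edge 458 mm from the wall's −x end.


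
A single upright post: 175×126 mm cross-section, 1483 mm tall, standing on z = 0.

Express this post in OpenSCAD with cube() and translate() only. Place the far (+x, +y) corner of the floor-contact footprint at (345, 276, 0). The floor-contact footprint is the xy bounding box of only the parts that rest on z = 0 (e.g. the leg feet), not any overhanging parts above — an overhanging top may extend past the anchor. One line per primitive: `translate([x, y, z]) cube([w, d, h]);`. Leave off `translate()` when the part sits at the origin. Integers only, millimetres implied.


translate([170, 150, 0]) cube([175, 126, 1483]);


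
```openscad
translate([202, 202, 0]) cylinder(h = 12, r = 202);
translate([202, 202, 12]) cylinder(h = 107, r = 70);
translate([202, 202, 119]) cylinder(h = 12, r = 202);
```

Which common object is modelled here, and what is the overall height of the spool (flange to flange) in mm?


A spool. The overall height is 131 mm.

Three coaxial cylinders, large–small–large — a spool. Two 12 mm flanges and a 107 mm core give 12 + 107 + 12 = 131 mm.


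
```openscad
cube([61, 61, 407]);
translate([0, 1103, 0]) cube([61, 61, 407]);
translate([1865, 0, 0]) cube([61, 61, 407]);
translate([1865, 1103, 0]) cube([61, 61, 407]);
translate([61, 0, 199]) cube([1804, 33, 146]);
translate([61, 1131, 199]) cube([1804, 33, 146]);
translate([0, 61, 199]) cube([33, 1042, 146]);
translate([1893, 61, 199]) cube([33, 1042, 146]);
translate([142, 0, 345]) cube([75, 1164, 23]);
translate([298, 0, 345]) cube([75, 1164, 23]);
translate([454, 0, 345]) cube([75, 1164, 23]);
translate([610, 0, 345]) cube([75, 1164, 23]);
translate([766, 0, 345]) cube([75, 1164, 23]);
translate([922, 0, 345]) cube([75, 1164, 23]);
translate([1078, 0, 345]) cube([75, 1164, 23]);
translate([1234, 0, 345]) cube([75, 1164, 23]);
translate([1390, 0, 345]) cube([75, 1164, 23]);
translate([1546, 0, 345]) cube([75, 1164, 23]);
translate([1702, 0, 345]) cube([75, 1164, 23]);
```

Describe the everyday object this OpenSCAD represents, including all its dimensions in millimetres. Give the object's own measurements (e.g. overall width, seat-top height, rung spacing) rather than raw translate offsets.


A bed frame 1926 mm long (x) by 1164 mm wide (y). Four 61×61 mm corner posts, 407 mm tall, at the corners of the footprint. Four rails of 33 mm thickness and 146 mm height run between adjacent posts with their undersides at z = 199 mm, their outer faces flush with the outside of the frame (the two x-running rails run between the posts' inner faces; the two y-running rails run between the posts' inner faces). 11 slats, each 75 mm wide (x) and 23 mm thick, lie across the top of the two x-running rails, running the full 1164 mm width of the frame in y; along x they sit between the end posts with a 81 mm gap after the −x posts and between neighbouring slats, leaving 88 mm before the +x posts.


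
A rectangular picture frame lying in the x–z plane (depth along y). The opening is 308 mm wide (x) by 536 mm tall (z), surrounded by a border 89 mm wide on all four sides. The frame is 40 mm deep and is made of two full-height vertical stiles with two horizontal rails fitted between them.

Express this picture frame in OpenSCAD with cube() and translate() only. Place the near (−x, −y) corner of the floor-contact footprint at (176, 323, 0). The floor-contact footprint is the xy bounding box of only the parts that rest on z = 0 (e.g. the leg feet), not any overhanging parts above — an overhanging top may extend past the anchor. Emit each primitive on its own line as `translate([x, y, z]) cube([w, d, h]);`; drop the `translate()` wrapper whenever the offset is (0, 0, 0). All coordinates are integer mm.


translate([176, 323, 0]) cube([89, 40, 714]);
translate([573, 323, 0]) cube([89, 40, 714]);
translate([265, 323, 0]) cube([308, 40, 89]);
translate([265, 323, 625]) cube([308, 40, 89]);


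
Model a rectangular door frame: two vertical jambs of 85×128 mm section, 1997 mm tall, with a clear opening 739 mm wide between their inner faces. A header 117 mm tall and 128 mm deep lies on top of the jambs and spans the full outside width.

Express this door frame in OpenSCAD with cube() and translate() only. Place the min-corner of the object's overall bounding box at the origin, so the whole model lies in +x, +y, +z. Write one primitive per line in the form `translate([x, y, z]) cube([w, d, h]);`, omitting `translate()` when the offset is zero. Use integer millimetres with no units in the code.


cube([85, 128, 1997]);
translate([824, 0, 0]) cube([85, 128, 1997]);
translate([0, 0, 1997]) cube([909, 128, 117]);


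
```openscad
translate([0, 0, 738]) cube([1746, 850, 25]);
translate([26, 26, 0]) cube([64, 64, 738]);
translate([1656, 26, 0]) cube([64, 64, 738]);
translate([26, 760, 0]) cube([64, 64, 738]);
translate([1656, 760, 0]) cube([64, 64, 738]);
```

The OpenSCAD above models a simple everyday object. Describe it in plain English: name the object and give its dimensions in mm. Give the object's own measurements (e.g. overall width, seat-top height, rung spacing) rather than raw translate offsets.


A table: top 1746 mm (x) × 850 mm (y), 25 mm thick, upper face at z = 763 mm, on four 64×64 mm square legs, each inset 26 mm from the nearest pair of top edges from z = 0 to the bottom of the top.


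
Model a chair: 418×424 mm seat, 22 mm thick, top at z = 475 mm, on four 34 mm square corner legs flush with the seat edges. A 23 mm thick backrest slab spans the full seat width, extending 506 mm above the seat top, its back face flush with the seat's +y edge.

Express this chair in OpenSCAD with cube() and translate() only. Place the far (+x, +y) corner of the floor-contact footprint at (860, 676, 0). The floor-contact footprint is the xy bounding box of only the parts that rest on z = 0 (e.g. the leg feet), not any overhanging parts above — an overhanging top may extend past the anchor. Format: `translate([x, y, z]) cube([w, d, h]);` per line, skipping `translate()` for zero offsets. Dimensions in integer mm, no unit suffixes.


translate([442, 252, 453]) cube([418, 424, 22]);
translate([442, 252, 0]) cube([34, 34, 453]);
translate([826, 252, 0]) cube([34, 34, 453]);
translate([442, 642, 0]) cube([34, 34, 453]);
translate([826, 642, 0]) cube([34, 34, 453]);
translate([442, 653, 475]) cube([418, 23, 506]);


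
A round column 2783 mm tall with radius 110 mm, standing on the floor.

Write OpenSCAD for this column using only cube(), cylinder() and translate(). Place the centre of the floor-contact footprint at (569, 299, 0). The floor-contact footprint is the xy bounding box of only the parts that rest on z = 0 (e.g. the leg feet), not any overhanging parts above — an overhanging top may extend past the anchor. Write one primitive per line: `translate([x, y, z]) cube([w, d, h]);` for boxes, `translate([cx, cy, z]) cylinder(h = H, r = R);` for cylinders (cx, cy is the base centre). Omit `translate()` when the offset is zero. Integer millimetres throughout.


translate([569, 299, 0]) cylinder(h = 2783, r = 110);


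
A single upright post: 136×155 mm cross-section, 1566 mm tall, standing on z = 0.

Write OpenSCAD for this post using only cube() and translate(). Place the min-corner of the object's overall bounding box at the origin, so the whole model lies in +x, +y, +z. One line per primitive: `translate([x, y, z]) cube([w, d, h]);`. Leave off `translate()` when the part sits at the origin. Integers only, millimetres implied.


cube([136, 155, 1566]);


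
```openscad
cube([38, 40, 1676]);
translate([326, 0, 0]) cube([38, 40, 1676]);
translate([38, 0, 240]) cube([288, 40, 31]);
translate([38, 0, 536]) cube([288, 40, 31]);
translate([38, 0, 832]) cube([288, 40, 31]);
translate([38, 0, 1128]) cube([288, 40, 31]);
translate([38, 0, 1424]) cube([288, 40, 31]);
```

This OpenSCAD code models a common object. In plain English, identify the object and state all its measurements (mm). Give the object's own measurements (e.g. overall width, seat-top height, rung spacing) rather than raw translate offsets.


A straight ladder. Two 38×40 mm vertical rails, 1676 mm tall, stand 364 mm apart (outside-to-outside) with their front faces coplanar on the −y side. 5 rungs, each 40 mm deep and 31 mm tall, span between the inner faces of the rails, front faces flush with the rails. The lowest rung's underside is at z = 240 mm and rungs are spaced 296 mm apart (underside to underside).


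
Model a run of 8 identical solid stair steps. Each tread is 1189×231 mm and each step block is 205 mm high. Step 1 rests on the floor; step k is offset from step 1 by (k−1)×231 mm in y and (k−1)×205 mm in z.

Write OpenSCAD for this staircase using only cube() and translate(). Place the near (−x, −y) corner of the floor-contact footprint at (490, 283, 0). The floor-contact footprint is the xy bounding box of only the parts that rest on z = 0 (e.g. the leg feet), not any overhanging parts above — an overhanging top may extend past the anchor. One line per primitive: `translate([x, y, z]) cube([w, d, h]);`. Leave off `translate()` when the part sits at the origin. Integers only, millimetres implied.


translate([490, 283, 0]) cube([1189, 231, 205]);
translate([490, 514, 205]) cube([1189, 231, 205]);
translate([490, 745, 410]) cube([1189, 231, 205]);
translate([490, 976, 615]) cube([1189, 231, 205]);
translate([490, 1207, 820]) cube([1189, 231, 205]);
translate([490, 1438, 1025]) cube([1189, 231, 205]);
translate([490, 1669, 1230]) cube([1189, 231, 205]);
translate([490, 1900, 1435]) cube([1189, 231, 205]);


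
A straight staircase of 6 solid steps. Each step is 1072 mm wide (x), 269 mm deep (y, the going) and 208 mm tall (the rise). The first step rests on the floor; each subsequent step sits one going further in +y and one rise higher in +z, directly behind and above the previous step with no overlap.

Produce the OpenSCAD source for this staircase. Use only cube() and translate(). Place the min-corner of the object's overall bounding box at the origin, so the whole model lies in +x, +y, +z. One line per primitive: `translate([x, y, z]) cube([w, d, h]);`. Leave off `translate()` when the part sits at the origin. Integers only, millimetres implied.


cube([1072, 269, 208]);
translate([0, 269, 208]) cube([1072, 269, 208]);
translate([0, 538, 416]) cube([1072, 269, 208]);
translate([0, 807, 624]) cube([1072, 269, 208]);
translate([0, 1076, 832]) cube([1072, 269, 208]);
translate([0, 1345, 1040]) cube([1072, 269, 208]);


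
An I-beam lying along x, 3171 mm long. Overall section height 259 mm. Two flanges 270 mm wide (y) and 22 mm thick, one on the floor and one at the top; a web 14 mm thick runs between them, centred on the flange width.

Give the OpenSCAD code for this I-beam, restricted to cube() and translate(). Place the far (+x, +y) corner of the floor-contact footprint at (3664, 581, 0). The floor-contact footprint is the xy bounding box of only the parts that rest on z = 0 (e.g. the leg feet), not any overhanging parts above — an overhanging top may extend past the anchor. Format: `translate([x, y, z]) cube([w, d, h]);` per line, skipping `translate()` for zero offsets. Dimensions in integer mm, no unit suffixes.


translate([493, 311, 0]) cube([3171, 270, 22]);
translate([493, 439, 22]) cube([3171, 14, 215]);
translate([493, 311, 237]) cube([3171, 270, 22]);


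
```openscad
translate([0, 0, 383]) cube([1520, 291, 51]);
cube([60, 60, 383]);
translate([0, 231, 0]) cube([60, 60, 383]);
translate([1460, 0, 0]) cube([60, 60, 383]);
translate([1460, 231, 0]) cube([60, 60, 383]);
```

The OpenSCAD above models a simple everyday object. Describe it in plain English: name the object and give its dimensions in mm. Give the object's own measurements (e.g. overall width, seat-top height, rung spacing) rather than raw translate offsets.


A long wooden bench with a 1520 mm (x) × 291 mm (y) seat, 51 mm thick, its top surface 434 mm above the floor. Four 60 mm square legs at the seat corners, flush with the edges, run from z = 0 to the seat underside.


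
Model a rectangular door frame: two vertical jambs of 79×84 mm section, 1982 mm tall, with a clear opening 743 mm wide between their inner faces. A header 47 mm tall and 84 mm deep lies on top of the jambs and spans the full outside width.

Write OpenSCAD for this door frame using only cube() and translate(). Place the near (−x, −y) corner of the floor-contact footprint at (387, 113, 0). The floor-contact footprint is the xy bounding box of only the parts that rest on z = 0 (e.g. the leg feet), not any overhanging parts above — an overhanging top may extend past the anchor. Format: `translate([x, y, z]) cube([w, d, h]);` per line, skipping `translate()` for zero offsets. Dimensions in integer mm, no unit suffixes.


translate([387, 113, 0]) cube([79, 84, 1982]);
translate([1209, 113, 0]) cube([79, 84, 1982]);
translate([387, 113, 1982]) cube([901, 84, 47]);


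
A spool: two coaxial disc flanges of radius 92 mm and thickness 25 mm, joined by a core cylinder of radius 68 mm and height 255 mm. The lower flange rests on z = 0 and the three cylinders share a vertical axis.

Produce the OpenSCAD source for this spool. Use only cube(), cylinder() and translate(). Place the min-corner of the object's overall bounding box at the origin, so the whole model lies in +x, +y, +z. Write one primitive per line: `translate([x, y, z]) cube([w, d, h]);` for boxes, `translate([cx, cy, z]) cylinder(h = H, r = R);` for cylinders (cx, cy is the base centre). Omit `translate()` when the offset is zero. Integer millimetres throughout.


translate([92, 92, 0]) cylinder(h = 25, r = 92);
translate([92, 92, 25]) cylinder(h = 255, r = 68);
translate([92, 92, 280]) cylinder(h = 25, r = 92);


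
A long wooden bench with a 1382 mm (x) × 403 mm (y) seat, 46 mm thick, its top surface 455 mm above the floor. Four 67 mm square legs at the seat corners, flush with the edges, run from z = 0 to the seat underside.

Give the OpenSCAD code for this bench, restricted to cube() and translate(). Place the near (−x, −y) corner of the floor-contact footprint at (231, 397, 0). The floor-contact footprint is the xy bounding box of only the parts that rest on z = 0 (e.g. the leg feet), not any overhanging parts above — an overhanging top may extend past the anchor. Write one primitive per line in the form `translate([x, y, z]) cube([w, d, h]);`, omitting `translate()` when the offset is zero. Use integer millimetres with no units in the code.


translate([231, 397, 409]) cube([1382, 403, 46]);
translate([231, 397, 0]) cube([67, 67, 409]);
translate([231, 733, 0]) cube([67, 67, 409]);
translate([1546, 397, 0]) cube([67, 67, 409]);
translate([1546, 733, 0]) cube([67, 67, 409]);


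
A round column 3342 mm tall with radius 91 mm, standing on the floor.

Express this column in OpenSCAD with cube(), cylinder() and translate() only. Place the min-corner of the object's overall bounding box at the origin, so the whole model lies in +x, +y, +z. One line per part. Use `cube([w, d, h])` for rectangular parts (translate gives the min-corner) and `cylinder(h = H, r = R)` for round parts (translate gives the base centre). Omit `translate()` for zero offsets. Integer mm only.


translate([91, 91, 0]) cylinder(h = 3342, r = 91);


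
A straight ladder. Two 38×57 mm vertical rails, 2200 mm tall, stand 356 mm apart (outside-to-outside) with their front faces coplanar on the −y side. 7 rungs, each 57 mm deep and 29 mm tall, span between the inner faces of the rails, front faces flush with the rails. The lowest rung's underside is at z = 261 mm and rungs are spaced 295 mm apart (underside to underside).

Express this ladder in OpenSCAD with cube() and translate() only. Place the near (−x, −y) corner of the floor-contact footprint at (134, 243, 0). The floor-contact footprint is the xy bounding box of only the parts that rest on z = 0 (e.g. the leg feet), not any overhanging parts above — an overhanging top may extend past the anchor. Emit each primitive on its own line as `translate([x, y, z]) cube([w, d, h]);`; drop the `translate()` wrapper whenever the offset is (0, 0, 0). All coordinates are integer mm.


// rung span = 356 - 2*38 = 280
// rung[k] z = 261 + k*295
translate([134, 243, 0]) cube([38, 57, 2200]);
translate([452, 243, 0]) cube([38, 57, 2200]);
translate([172, 243, 261]) cube([280, 57, 29]);
translate([172, 243, 556]) cube([280, 57, 29]);
translate([172, 243, 851]) cube([280, 57, 29]);
translate([172, 243, 1146]) cube([280, 57, 29]);
translate([172, 243, 1441]) cube([280, 57, 29]);
translate([172, 243, 1736]) cube([280, 57, 29]);
translate([172, 243, 2031]) cube([280, 57, 29]);


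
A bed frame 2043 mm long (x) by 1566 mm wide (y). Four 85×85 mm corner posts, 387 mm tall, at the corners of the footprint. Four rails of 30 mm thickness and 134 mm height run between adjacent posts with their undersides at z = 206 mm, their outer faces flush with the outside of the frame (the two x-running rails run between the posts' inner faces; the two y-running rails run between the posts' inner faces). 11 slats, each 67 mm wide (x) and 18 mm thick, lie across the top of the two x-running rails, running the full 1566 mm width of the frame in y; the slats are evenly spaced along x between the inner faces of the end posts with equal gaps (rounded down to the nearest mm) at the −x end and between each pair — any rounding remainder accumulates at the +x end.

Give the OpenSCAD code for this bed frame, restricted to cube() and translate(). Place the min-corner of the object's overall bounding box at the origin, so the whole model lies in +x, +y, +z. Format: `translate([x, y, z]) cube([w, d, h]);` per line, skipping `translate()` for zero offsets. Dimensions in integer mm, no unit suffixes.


cube([85, 85, 387]);
translate([0, 1481, 0]) cube([85, 85, 387]);
translate([1958, 0, 0]) cube([85, 85, 387]);
translate([1958, 1481, 0]) cube([85, 85, 387]);
translate([85, 0, 206]) cube([1873, 30, 134]);
translate([85, 1536, 206]) cube([1873, 30, 134]);
translate([0, 85, 206]) cube([30, 1396, 134]);
translate([2013, 85, 206]) cube([30, 1396, 134]);
translate([179, 0, 340]) cube([67, 1566, 18]);
translate([340, 0, 340]) cube([67, 1566, 18]);
translate([501, 0, 340]) cube([67, 1566, 18]);
translate([662, 0, 340]) cube([67, 1566, 18]);
translate([823, 0, 340]) cube([67, 1566, 18]);
translate([984, 0, 340]) cube([67, 1566, 18]);
translate([1145, 0, 340]) cube([67, 1566, 18]);
translate([1306, 0, 340]) cube([67, 1566, 18]);
translate([1467, 0, 340]) cube([67, 1566, 18]);
translate([1628, 0, 340]) cube([67, 1566, 18]);
translate([1789, 0, 340]) cube([67, 1566, 18]);


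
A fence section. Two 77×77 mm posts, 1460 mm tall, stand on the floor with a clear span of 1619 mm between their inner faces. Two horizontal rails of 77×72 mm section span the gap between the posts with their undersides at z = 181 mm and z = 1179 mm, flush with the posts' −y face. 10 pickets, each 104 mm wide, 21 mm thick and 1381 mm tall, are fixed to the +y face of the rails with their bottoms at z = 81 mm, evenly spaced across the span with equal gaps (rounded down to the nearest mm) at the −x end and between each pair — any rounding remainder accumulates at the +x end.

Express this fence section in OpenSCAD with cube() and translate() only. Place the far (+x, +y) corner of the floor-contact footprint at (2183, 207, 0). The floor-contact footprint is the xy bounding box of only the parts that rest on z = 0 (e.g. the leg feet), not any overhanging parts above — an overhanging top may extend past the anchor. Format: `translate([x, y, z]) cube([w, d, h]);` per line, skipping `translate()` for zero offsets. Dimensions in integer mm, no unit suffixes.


translate([410, 130, 0]) cube([77, 77, 1460]);
translate([2106, 130, 0]) cube([77, 77, 1460]);
translate([487, 130, 181]) cube([1619, 77, 72]);
translate([487, 130, 1179]) cube([1619, 77, 72]);
translate([539, 207, 81]) cube([104, 21, 1381]);
translate([695, 207, 81]) cube([104, 21, 1381]);
translate([851, 207, 81]) cube([104, 21, 1381]);
translate([1007, 207, 81]) cube([104, 21, 1381]);
translate([1163, 207, 81]) cube([104, 21, 1381]);
translate([1319, 207, 81]) cube([104, 21, 1381]);
translate([1475, 207, 81]) cube([104, 21, 1381]);
translate([1631, 207, 81]) cube([104, 21, 1381]);
translate([1787, 207, 81]) cube([104, 21, 1381]);
translate([1943, 207, 81]) cube([104, 21, 1381]);


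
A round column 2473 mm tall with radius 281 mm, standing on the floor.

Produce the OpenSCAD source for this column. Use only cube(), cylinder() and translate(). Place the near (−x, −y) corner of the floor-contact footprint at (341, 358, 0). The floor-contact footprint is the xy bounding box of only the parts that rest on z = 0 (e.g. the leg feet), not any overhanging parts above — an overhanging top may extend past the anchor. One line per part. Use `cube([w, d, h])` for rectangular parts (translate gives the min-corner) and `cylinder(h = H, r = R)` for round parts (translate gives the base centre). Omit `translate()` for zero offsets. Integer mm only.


translate([622, 639, 0]) cylinder(h = 2473, r = 281);


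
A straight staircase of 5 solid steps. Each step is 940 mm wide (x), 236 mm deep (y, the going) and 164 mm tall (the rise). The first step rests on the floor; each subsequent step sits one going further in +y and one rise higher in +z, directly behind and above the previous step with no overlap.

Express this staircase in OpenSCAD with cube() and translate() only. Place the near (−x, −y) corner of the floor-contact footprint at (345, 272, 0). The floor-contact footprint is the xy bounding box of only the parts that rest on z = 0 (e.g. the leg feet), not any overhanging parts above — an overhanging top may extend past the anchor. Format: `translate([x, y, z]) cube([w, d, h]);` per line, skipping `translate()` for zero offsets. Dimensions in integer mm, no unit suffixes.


translate([345, 272, 0]) cube([940, 236, 164]);
translate([345, 508, 164]) cube([940, 236, 164]);
translate([345, 744, 328]) cube([940, 236, 164]);
translate([345, 980, 492]) cube([940, 236, 164]);
translate([345, 1216, 656]) cube([940, 236, 164]);


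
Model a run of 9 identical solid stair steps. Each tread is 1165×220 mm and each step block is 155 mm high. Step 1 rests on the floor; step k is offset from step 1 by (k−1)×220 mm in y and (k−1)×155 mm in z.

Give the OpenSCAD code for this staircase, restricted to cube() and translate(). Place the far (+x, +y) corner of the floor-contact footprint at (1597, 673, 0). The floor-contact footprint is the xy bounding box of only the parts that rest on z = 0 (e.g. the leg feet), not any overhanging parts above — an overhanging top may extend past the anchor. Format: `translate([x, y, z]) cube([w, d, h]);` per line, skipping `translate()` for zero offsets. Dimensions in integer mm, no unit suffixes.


translate([432, 453, 0]) cube([1165, 220, 155]);
translate([432, 673, 155]) cube([1165, 220, 155]);
translate([432, 893, 310]) cube([1165, 220, 155]);
translate([432, 1113, 465]) cube([1165, 220, 155]);
translate([432, 1333, 620]) cube([1165, 220, 155]);
translate([432, 1553, 775]) cube([1165, 220, 155]);
translate([432, 1773, 930]) cube([1165, 220, 155]);
translate([432, 1993, 1085]) cube([1165, 220, 155]);
translate([432, 2213, 1240]) cube([1165, 220, 155]);


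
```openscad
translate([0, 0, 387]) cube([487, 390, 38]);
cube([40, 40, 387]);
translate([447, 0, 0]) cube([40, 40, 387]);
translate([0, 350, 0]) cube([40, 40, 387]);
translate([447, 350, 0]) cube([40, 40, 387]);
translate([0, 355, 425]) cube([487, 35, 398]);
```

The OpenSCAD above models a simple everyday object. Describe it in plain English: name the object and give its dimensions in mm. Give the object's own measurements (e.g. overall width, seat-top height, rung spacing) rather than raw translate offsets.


A chair. The seat is a 487×390×38 mm slab with its top at z = 425 mm, on four 40×40 mm corner legs (flush with the seat edges, standing on z = 0). A flat backrest 35 mm thick, 398 mm tall, spans the full seat width and rises from the seat top along its +y edge, rear face flush with the rear of the seat.


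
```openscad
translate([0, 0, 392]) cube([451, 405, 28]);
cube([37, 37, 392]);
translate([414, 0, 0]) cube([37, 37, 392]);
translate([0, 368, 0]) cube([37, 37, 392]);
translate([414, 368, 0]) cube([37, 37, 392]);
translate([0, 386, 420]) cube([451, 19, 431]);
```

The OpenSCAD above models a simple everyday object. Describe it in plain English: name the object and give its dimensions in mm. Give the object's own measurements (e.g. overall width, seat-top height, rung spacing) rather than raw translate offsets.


A chair. The seat is a 451×405×28 mm slab with its top at z = 420 mm, on four 37×37 mm corner legs (flush with the seat edges, standing on z = 0). A flat backrest 19 mm thick, 431 mm tall, spans the full seat width and rises from the seat top along its +y edge, rear face flush with the rear of the seat.


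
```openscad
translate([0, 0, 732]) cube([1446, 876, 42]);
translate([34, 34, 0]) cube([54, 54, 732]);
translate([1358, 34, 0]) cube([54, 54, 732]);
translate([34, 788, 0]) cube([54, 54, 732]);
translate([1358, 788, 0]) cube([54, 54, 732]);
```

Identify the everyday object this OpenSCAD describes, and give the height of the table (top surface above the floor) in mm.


A table. The table height is 774 mm.

A 1446×876×42 slab sits at z = 732 on four 54 mm square posts — a table. The top surface is at 732 + 42 = 774 mm.


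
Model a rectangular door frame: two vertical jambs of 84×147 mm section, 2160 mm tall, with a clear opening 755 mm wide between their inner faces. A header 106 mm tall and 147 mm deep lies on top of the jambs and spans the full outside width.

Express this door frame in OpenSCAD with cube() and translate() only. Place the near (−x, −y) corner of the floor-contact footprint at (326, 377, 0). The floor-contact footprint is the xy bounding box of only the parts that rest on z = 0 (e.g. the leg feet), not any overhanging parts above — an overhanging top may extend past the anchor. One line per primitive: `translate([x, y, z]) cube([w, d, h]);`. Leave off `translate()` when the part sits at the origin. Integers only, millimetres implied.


translate([326, 377, 0]) cube([84, 147, 2160]);
translate([1165, 377, 0]) cube([84, 147, 2160]);
translate([326, 377, 2160]) cube([923, 147, 106]);


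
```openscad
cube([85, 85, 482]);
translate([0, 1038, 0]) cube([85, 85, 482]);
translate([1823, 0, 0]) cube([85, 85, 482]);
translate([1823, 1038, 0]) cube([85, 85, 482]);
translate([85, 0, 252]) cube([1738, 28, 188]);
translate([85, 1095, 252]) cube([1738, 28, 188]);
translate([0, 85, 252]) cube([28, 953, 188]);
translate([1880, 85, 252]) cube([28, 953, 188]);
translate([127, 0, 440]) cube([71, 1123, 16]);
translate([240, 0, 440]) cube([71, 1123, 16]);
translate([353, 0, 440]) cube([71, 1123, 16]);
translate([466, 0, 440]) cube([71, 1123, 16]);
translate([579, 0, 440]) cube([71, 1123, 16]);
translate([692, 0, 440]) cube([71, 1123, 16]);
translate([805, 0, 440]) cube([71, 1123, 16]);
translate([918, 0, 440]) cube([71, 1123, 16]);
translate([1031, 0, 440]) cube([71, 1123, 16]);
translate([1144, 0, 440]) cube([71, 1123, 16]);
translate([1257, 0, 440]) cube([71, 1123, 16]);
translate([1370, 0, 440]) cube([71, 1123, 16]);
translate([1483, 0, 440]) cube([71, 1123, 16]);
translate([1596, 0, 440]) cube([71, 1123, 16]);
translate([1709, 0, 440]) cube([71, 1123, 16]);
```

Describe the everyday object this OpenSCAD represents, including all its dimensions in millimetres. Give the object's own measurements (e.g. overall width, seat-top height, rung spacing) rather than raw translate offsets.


A bed frame 1908 mm long (x) by 1123 mm wide (y). Four 85×85 mm corner posts, 482 mm tall, at the corners of the footprint. Four rails of 28 mm thickness and 188 mm height run between adjacent posts with their undersides at z = 252 mm, their outer faces flush with the outside of the frame (the two x-running rails run between the posts' inner faces; the two y-running rails run between the posts' inner faces). 15 slats, each 71 mm wide (x) and 16 mm thick, lie across the top of the two x-running rails, running the full 1123 mm width of the frame in y; along x they sit between the end posts with a 42 mm gap after the −x posts and between neighbouring slats, leaving 43 mm before the +x posts.


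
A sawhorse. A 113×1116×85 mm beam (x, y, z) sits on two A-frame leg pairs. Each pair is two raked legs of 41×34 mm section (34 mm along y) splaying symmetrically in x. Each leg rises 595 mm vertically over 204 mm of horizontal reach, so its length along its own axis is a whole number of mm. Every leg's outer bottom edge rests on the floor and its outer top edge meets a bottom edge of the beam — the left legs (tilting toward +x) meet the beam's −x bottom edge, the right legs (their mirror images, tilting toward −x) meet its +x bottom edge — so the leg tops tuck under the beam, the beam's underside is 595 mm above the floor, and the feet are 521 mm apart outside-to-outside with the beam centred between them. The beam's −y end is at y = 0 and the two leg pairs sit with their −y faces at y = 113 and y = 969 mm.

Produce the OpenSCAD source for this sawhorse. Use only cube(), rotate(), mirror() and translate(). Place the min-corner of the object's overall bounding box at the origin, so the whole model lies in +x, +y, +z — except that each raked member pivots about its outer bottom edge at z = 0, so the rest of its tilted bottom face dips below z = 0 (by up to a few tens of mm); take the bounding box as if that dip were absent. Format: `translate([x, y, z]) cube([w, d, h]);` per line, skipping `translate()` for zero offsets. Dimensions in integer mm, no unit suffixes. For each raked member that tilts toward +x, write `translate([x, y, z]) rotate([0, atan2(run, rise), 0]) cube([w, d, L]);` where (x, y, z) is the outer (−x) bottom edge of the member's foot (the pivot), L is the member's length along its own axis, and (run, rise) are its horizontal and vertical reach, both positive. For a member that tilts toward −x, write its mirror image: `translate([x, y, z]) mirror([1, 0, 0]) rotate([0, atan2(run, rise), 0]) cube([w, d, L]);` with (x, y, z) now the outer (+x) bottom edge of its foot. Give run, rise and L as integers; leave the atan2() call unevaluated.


translate([204, 0, 595]) cube([113, 1116, 85]);
translate([0, 113, 0]) rotate([0, atan2(204, 595), 0]) cube([41, 34, 629]);
translate([521, 113, 0]) mirror([1, 0, 0]) rotate([0, atan2(204, 595), 0]) cube([41, 34, 629]);
translate([0, 969, 0]) rotate([0, atan2(204, 595), 0]) cube([41, 34, 629]);
translate([521, 969, 0]) mirror([1, 0, 0]) rotate([0, atan2(204, 595), 0]) cube([41, 34, 629]);


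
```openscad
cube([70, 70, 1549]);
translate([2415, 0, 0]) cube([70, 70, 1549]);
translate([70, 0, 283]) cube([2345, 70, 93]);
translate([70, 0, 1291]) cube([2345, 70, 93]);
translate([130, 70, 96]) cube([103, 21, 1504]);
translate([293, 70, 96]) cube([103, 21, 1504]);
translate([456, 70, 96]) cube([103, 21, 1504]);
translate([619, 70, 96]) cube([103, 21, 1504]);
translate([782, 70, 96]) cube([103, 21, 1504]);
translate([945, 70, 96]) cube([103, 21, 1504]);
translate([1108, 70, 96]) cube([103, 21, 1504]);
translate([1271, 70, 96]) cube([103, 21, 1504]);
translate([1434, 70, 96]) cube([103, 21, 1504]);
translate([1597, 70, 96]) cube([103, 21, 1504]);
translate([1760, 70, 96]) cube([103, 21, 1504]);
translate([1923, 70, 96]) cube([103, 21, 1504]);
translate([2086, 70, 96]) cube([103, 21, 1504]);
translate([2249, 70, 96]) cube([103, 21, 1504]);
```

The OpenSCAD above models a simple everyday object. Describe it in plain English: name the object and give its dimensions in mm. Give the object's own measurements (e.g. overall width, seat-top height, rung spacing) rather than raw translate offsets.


A fence section. Two 70×70 mm posts, 1549 mm tall, stand on the floor with a clear span of 2345 mm between their inner faces. Two horizontal rails of 70×93 mm section span the gap between the posts with their undersides at z = 283 mm and z = 1291 mm, flush with the posts' −y face. 14 pickets, each 103 mm wide, 21 mm thick and 1504 mm tall, are fixed to the +y face of the rails with their bottoms at z = 96 mm, spaced across the span with a 60 mm gap after the −x post and between neighbouring pickets, with 63 mm left before the +x post.


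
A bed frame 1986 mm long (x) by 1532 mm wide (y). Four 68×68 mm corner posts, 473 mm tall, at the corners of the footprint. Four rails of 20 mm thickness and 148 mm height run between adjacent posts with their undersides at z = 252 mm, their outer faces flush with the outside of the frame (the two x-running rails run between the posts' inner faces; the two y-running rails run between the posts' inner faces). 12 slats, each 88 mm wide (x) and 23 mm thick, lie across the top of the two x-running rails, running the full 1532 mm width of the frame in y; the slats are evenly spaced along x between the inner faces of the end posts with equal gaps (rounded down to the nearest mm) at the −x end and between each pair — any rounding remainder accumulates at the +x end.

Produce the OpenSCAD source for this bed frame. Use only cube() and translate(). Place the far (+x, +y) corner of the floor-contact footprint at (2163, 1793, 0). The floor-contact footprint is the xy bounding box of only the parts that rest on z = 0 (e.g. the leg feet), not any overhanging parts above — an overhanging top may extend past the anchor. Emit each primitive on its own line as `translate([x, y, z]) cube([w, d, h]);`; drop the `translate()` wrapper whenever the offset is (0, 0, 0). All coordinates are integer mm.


translate([177, 261, 0]) cube([68, 68, 473]);
translate([177, 1725, 0]) cube([68, 68, 473]);
translate([2095, 261, 0]) cube([68, 68, 473]);
translate([2095, 1725, 0]) cube([68, 68, 473]);
translate([245, 261, 252]) cube([1850, 20, 148]);
translate([245, 1773, 252]) cube([1850, 20, 148]);
translate([177, 329, 252]) cube([20, 1396, 148]);
translate([2143, 329, 252]) cube([20, 1396, 148]);
translate([306, 261, 400]) cube([88, 1532, 23]);
translate([455, 261, 400]) cube([88, 1532, 23]);
translate([604, 261, 400]) cube([88, 1532, 23]);
translate([753, 261, 400]) cube([88, 1532, 23]);
translate([902, 261, 400]) cube([88, 1532, 23]);
translate([1051, 261, 400]) cube([88, 1532, 23]);
translate([1200, 261, 400]) cube([88, 1532, 23]);
translate([1349, 261, 400]) cube([88, 1532, 23]);
translate([1498, 261, 400]) cube([88, 1532, 23]);
translate([1647, 261, 400]) cube([88, 1532, 23]);
translate([1796, 261, 400]) cube([88, 1532, 23]);
translate([1945, 261, 400]) cube([88, 1532, 23]);


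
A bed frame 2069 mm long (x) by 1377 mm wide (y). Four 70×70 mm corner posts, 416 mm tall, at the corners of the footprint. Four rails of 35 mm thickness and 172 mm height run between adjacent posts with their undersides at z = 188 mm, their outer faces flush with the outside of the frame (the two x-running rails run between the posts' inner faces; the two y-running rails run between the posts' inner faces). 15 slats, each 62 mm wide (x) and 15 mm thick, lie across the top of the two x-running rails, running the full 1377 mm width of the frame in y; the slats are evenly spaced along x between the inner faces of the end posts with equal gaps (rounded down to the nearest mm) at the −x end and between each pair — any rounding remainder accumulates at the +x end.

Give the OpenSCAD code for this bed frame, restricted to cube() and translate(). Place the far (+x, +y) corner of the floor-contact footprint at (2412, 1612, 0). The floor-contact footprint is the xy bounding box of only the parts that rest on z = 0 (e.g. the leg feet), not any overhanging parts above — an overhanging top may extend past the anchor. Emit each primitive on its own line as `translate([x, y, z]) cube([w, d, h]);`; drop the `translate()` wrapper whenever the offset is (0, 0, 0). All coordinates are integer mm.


// slat z = rail_z + rail_h = 188 + 172 = 360
// slat gap = ⌊(1929 − 15·62) / 16⌋ = 62
translate([343, 235, 0]) cube([70, 70, 416]);
translate([343, 1542, 0]) cube([70, 70, 416]);
translate([2342, 235, 0]) cube([70, 70, 416]);
translate([2342, 1542, 0]) cube([70, 70, 416]);
translate([413, 235, 188]) cube([1929, 35, 172]);
translate([413, 1577, 188]) cube([1929, 35, 172]);
translate([343, 305, 188]) cube([35, 1237, 172]);
translate([2377, 305, 188]) cube([35, 1237, 172]);
translate([475, 235, 360]) cube([62, 1377, 15]);
translate([599, 235, 360]) cube([62, 1377, 15]);
translate([723, 235, 360]) cube([62, 1377, 15]);
translate([847, 235, 360]) cube([62, 1377, 15]);
translate([971, 235, 360]) cube([62, 1377, 15]);
translate([1095, 235, 360]) cube([62, 1377, 15]);
translate([1219, 235, 360]) cube([62, 1377, 15]);
translate([1343, 235, 360]) cube([62, 1377, 15]);
translate([1467, 235, 360]) cube([62, 1377, 15]);
translate([1591, 235, 360]) cube([62, 1377, 15]);
translate([1715, 235, 360]) cube([62, 1377, 15]);
translate([1839, 235, 360]) cube([62, 1377, 15]);
translate([1963, 235, 360]) cube([62, 1377, 15]);
translate([2087, 235, 360]) cube([62, 1377, 15]);
translate([2211, 235, 360]) cube([62, 1377, 15]);


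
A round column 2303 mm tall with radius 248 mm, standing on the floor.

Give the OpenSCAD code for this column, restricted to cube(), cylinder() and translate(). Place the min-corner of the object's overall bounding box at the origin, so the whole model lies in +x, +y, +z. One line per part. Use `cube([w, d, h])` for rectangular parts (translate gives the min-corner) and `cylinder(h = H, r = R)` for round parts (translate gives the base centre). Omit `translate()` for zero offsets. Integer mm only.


translate([248, 248, 0]) cylinder(h = 2303, r = 248);
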